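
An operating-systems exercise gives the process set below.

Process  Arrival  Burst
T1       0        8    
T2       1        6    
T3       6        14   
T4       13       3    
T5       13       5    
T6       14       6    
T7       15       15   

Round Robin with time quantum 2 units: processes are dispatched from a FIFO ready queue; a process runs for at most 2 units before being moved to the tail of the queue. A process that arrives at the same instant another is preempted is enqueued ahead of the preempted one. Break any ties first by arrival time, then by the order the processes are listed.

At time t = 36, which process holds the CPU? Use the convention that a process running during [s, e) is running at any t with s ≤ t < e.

Schedule: | T1 0-2 | T2 2-4 | T1 4-6 | T2 6-8 | T3 8-10 | T1 10-12 | T2 12-14 | T3 14-16 | T1 16-18 | T4 18-20 | T5 20-22 | T6 22-24 | T7 24-26 | T3 26-28 | T4 28-29 | T5 29-31 | T6 31-33 | T7 33-35 | T3 35-37 | T5 37-38 | T6 38-40 | T7 40-42 | T3 42-44 | T7 44-46 | T3 46-48 | T7 48-50 | T3 50-52 | T7 52-57 |
Completion: T1=18  T2=14  T3=52  T4=29  T5=38  T6=40  T7=57

T3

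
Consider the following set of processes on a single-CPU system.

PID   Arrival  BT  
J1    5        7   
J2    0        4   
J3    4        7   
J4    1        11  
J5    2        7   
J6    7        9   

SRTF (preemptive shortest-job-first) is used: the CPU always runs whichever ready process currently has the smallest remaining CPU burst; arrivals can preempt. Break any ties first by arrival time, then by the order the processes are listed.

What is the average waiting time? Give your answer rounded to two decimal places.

12.17

Schedule: | J2 0-4 | J5 4-11 | J3 11-18 | J1 18-25 | J6 25-34 | J4 34-45 |
Completion: J1=25  J2=4  J3=18  J4=45  J5=11  J6=34
Turnaround (C−A): J1=20  J2=4  J3=14  J4=44  J5=9  J6=27
Waiting times: J1=13, J2=0, J3=7, J4=33, J5=2, J6=18
Average waiting = (13+0+7+33+2+18) / 6 = 73/6 = 12.17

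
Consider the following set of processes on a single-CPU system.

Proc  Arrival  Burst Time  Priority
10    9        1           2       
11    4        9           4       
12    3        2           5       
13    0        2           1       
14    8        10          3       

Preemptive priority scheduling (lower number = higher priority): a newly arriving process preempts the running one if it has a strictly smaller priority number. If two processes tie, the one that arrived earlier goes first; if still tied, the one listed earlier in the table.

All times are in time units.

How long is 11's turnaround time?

Timeline: | 13 0-2 | idle 2-3 | 12 3-4 | 11 4-8 | 14 8-9 | 10 9-10 | 14 10-19 | 11 19-24 | 12 24-25 |
Completion: 10=10  11=24  12=25  13=2  14=19
Turnaround(11) = completion − arrival = 24 − 4 = 20

20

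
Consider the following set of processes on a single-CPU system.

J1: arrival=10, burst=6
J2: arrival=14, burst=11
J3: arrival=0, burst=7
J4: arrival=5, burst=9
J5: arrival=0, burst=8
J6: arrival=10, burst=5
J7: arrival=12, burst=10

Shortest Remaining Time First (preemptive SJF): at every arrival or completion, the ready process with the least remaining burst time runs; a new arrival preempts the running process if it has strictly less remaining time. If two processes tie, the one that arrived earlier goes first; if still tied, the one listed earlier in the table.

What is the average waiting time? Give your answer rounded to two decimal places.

Schedule: | J3 0-7 | J5 7-15 | J6 15-20 | J1 20-26 | J4 26-35 | J7 35-45 | J2 45-56 |
Completion: J1=26  J2=56  J3=7  J4=35  J5=15  J6=20  J7=45
Turnaround (C−A): J1=16  J2=42  J3=7  J4=30  J5=15  J6=10  J7=33
Waiting times: J1=10, J2=31, J3=0, J4=21, J5=7, J6=5, J7=23
Average waiting = (10+31+0+21+7+5+23) / 7 = 97/7 = 13.86

13.86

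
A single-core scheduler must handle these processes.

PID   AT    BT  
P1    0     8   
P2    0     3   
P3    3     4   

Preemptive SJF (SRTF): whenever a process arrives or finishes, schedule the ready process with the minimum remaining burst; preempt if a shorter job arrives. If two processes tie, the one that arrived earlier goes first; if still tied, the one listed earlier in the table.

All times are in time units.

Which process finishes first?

P2

Gantt: | P2 0-3 | P3 3-7 | P1 7-15 |
Completion: P1=15  P2=3  P3=7
Turnaround (C−A): P1=15  P2=3  P3=4
Finish order: P2 → P3 → P1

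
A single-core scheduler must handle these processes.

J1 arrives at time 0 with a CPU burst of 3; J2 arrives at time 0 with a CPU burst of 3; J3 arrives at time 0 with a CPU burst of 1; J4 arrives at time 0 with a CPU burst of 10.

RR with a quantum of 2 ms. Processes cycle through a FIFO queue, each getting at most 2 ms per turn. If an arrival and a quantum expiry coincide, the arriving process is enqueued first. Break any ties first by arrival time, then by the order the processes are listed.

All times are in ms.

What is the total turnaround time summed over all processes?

39

Gantt: | J1 0-2 | J2 2-4 | J3 4-5 | J4 5-7 | J1 7-8 | J2 8-9 | J4 9-17 |
Completion: J1=8  J2=9  J3=5  J4=17
Turnaround = completion − arrival: J1=8, J2=9, J3=5, J4=17
Total turnaround = 8 + 9 + 5 + 17 = 39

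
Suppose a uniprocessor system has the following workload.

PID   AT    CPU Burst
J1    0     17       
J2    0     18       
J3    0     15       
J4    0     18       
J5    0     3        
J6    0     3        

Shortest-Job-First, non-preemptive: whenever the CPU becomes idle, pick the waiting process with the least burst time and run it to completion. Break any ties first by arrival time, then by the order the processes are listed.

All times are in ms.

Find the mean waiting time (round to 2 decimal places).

Timeline: | J5 0-3 | J6 3-6 | J3 6-21 | J1 21-38 | J2 38-56 | J4 56-74 |
Completion: J1=38  J2=56  J3=21  J4=74  J5=3  J6=6
Waiting times: J1=21, J2=38, J3=6, J4=56, J5=0, J6=3
Average waiting = (21+38+6+56+0+3) / 6 = 124/6 = 20.67

20.67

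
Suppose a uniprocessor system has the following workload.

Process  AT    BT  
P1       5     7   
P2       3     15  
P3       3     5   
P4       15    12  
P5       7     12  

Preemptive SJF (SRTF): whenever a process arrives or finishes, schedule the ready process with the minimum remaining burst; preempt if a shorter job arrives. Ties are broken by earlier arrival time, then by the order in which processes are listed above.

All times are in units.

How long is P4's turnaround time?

24

Gantt: | idle 0-3 | P3 3-8 | P1 8-15 | P5 15-27 | P4 27-39 | P2 39-54 |
Completion: P1=15  P2=54  P3=8  P4=39  P5=27
Turnaround(P4) = completion − arrival = 39 − 15 = 24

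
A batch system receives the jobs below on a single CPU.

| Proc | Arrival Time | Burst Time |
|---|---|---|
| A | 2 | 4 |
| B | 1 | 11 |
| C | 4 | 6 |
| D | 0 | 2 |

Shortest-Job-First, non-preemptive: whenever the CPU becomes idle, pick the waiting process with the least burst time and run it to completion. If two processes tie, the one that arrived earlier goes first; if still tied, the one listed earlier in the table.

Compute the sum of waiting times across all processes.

Gantt: | D 0-2 | A 2-6 | C 6-12 | B 12-23 |
Completion: A=6  B=23  C=12  D=2
Waiting = turnaround − burst: A=0, B=11, C=2, D=0
Total waiting = 0 + 11 + 2 + 0 = 13

13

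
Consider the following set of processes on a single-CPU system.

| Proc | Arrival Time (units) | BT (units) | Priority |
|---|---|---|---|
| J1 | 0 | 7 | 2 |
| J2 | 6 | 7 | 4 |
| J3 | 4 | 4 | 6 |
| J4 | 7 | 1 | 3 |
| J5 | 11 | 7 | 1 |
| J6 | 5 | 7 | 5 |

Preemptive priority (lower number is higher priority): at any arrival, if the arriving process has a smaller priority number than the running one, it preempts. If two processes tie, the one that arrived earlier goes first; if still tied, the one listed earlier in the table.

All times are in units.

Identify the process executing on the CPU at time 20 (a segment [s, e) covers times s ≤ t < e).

Schedule: | J1 0-7 | J4 7-8 | J2 8-11 | J5 11-18 | J2 18-22 | J6 22-29 | J3 29-33 |
Completion: J1=7  J2=22  J3=33  J4=8  J5=18  J6=29

J2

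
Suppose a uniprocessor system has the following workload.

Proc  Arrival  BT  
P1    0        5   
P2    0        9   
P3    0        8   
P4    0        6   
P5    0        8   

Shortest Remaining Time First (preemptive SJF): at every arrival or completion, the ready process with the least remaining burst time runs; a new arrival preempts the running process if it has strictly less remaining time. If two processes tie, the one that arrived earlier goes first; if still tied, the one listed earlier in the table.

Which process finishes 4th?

Timeline: | P1 0-5 | P4 5-11 | P3 11-19 | P5 19-27 | P2 27-36 |
Completion: P1=5  P2=36  P3=19  P4=11  P5=27
Turnaround (C−A): P1=5  P2=36  P3=19  P4=11  P5=27
Finish order: P1 → P4 → P3 → P5 → P2

P5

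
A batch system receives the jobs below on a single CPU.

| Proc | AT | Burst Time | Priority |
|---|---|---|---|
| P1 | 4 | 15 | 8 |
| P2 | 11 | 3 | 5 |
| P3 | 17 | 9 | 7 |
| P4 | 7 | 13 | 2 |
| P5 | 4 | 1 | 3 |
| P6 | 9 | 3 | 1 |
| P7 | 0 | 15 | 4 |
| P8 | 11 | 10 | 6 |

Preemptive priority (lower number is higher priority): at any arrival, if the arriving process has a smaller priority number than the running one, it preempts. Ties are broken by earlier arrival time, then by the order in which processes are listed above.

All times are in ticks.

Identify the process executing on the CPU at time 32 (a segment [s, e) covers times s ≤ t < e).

P2

Schedule: | P7 0-4 | P5 4-5 | P7 5-7 | P4 7-9 | P6 9-12 | P4 12-23 | P7 23-32 | P2 32-35 | P8 35-45 | P3 45-54 | P1 54-69 |
Completion: P1=69  P2=35  P3=54  P4=23  P5=5  P6=12  P7=32  P8=45
Turnaround (C−A): P1=65  P2=24  P3=37  P4=16  P5=1  P6=3  P7=32  P8=34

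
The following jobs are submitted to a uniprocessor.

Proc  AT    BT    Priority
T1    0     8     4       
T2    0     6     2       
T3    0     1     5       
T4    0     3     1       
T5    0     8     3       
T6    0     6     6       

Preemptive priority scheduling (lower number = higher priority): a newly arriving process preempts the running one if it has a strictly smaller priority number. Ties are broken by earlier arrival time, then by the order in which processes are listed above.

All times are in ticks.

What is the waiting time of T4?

Timeline: | T4 0-3 | T2 3-9 | T5 9-17 | T1 17-25 | T3 25-26 | T6 26-32 |
Completion: T1=25  T2=9  T3=26  T4=3  T5=17  T6=32
Turnaround (C−A): T1=25  T2=9  T3=26  T4=3  T5=17  T6=32
Waiting(T4) = turnaround − burst = 3 − 3 = 0

0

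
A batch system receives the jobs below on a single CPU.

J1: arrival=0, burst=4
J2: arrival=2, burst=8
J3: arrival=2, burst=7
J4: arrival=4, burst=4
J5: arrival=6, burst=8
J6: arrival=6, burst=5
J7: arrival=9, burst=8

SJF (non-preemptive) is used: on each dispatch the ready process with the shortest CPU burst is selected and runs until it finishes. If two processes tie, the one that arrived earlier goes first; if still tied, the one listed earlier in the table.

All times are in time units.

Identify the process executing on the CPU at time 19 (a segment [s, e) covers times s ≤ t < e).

Gantt: | J1 0-4 | J4 4-8 | J6 8-13 | J3 13-20 | J2 20-28 | J5 28-36 | J7 36-44 |
Completion: J1=4  J2=28  J3=20  J4=8  J5=36  J6=13  J7=44
Turnaround (C−A): J1=4  J2=26  J3=18  J4=4  J5=30  J6=7  J7=35

J3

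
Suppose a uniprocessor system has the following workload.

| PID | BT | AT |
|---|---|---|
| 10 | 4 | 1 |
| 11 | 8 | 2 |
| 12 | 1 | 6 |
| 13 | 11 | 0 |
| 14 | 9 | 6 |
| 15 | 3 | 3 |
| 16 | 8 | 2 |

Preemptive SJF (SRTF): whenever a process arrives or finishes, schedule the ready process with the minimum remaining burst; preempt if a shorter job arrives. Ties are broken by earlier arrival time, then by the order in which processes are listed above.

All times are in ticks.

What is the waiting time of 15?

3

Gantt: | 13 0-1 | 10 1-5 | 15 5-6 | 12 6-7 | 15 7-9 | 11 9-17 | 16 17-25 | 14 25-34 | 13 34-44 |
Completion: 10=5  11=17  12=7  13=44  14=34  15=9  16=25
Turnaround (C−A): 10=4  11=15  12=1  13=44  14=28  15=6  16=23
Waiting(15) = turnaround − burst = 6 − 3 = 3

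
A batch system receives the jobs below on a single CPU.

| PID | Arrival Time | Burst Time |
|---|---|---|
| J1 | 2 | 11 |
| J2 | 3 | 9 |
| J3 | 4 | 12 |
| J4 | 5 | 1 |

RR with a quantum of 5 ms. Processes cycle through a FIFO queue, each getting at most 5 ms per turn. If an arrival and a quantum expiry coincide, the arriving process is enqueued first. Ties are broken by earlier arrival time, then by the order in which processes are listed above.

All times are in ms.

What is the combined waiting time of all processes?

Timeline: | idle 0-2 | J1 2-7 | J2 7-12 | J3 12-17 | J4 17-18 | J1 18-23 | J2 23-27 | J3 27-32 | J1 32-33 | J3 33-35 |
Completion: J1=33  J2=27  J3=35  J4=18
Turnaround (C−A): J1=31  J2=24  J3=31  J4=13
Waiting = turnaround − burst: J1=20, J2=15, J3=19, J4=12
Total waiting = 20 + 15 + 19 + 12 = 66

66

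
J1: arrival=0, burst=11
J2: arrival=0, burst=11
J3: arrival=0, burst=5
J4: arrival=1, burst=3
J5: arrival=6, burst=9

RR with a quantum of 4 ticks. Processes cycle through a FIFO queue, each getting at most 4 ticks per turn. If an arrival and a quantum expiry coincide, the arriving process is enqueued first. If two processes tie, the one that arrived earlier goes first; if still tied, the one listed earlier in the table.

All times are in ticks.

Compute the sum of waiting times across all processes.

105

Gantt: | J1 0-4 | J2 4-8 | J3 8-12 | J4 12-15 | J1 15-19 | J5 19-23 | J2 23-27 | J3 27-28 | J1 28-31 | J5 31-35 | J2 35-38 | J5 38-39 |
Completion: J1=31  J2=38  J3=28  J4=15  J5=39
Turnaround (C−A): J1=31  J2=38  J3=28  J4=14  J5=33
Waiting = turnaround − burst: J1=20, J2=27, J3=23, J4=11, J5=24
Total waiting = 20 + 27 + 23 + 11 + 24 = 105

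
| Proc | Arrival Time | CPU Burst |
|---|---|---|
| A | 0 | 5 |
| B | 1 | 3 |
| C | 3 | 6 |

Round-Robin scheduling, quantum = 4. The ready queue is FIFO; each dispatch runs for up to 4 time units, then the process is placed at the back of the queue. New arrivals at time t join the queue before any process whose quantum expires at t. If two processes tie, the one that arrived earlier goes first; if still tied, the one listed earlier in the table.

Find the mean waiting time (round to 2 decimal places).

Schedule: | A 0-4 | B 4-7 | C 7-11 | A 11-12 | C 12-14 |
Completion: A=12  B=7  C=14
Turnaround (C−A): A=12  B=6  C=11
Waiting times: A=7, B=3, C=5
Average waiting = (7+3+5) / 3 = 15/3 = 5.00

5.00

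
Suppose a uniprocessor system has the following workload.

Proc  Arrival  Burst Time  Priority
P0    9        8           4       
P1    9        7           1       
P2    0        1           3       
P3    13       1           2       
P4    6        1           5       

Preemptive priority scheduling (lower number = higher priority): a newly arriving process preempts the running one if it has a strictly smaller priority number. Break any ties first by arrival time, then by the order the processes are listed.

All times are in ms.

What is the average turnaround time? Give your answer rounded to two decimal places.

5.80

Timeline: | P2 0-1 | idle 1-6 | P4 6-7 | idle 7-9 | P1 9-16 | P3 16-17 | P0 17-25 |
Completion: P0=25  P1=16  P2=1  P3=17  P4=7
Turnaround (C−A): P0=16  P1=7  P2=1  P3=4  P4=1
Turnaround times: P0=16, P1=7, P2=1, P3=4, P4=1
Average turnaround = (16+7+1+4+1) / 5 = 29/5 = 5.80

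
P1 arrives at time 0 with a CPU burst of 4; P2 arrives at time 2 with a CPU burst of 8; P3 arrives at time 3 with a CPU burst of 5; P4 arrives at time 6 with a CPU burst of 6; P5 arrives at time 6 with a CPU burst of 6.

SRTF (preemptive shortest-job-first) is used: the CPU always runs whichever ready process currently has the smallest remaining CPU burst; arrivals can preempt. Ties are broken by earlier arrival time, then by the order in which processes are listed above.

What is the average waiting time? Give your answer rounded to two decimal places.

Timeline: | P1 0-4 | P3 4-9 | P4 9-15 | P5 15-21 | P2 21-29 |
Completion: P1=4  P2=29  P3=9  P4=15  P5=21
Turnaround (C−A): P1=4  P2=27  P3=6  P4=9  P5=15
Waiting times: P1=0, P2=19, P3=1, P4=3, P5=9
Average waiting = (0+19+1+3+9) / 5 = 32/5 = 6.40

6.40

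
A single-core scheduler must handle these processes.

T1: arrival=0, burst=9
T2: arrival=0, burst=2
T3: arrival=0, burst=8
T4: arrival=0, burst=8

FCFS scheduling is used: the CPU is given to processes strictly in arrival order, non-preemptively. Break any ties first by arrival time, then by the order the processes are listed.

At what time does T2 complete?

Schedule: | T1 0-9 | T2 9-11 | T3 11-19 | T4 19-27 |
Completion: T1=9  T2=11  T3=19  T4=27

11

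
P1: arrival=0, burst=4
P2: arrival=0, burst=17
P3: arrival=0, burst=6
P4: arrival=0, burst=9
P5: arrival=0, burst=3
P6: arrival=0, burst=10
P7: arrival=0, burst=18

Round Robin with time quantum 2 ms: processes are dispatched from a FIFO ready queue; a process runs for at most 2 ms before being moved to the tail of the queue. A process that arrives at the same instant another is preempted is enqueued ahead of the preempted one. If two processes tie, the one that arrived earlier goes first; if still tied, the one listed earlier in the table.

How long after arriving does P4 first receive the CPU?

6

Gantt: | P1 0-2 | P2 2-4 | P3 4-6 | P4 6-8 | P5 8-10 | P6 10-12 | P7 12-14 | P1 14-16 | P2 16-18 | P3 18-20 | P4 20-22 | P5 22-23 | P6 23-25 | P7 25-27 | P2 27-29 | P3 29-31 | P4 31-33 | P6 33-35 | P7 35-37 | P2 37-39 | P4 39-41 | P6 41-43 | P7 43-45 | P2 45-47 | P4 47-48 | P6 48-50 | P7 50-52 | P2 52-54 | P7 54-56 | P2 56-58 | P7 58-60 | P2 60-62 | P7 62-64 | P2 64-65 | P7 65-67 |
Completion: P1=16  P2=65  P3=31  P4=48  P5=23  P6=50  P7=67
Turnaround (C−A): P1=16  P2=65  P3=31  P4=48  P5=23  P6=50  P7=67
Response(P4) = first start − arrival = 6 − 0 = 6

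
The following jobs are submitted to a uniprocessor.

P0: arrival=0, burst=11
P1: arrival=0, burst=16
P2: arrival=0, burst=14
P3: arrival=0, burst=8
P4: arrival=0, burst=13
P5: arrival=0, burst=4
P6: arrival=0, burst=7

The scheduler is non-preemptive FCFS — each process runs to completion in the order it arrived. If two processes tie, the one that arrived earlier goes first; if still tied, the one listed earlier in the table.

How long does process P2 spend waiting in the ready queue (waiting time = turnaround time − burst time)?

27

Gantt: | P0 0-11 | P1 11-27 | P2 27-41 | P3 41-49 | P4 49-62 | P5 62-66 | P6 66-73 |
Completion: P0=11  P1=27  P2=41  P3=49  P4=62  P5=66  P6=73
Turnaround (C−A): P0=11  P1=27  P2=41  P3=49  P4=62  P5=66  P6=73
Waiting(P2) = turnaround − burst = 41 − 14 = 27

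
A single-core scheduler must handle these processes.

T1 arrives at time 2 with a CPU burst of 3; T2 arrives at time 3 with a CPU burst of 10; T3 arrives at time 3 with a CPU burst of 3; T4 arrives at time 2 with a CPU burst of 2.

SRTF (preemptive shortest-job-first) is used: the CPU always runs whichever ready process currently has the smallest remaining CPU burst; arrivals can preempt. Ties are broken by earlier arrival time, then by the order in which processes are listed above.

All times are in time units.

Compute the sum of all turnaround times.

31

Gantt: | idle 0-2 | T4 2-4 | T1 4-7 | T3 7-10 | T2 10-20 |
Completion: T1=7  T2=20  T3=10  T4=4
Turnaround (C−A): T1=5  T2=17  T3=7  T4=2
Turnaround = completion − arrival: T1=5, T2=17, T3=7, T4=2
Total turnaround = 5 + 17 + 7 + 2 = 31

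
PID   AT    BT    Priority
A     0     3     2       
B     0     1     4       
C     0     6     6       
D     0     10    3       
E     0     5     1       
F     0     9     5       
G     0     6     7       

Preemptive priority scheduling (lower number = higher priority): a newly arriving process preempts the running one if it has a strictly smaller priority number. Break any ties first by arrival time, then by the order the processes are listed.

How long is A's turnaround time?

8

Timeline: | E 0-5 | A 5-8 | D 8-18 | B 18-19 | F 19-28 | C 28-34 | G 34-40 |
Completion: A=8  B=19  C=34  D=18  E=5  F=28  G=40
Turnaround (C−A): A=8  B=19  C=34  D=18  E=5  F=28  G=40
Turnaround(A) = completion − arrival = 8 − 0 = 8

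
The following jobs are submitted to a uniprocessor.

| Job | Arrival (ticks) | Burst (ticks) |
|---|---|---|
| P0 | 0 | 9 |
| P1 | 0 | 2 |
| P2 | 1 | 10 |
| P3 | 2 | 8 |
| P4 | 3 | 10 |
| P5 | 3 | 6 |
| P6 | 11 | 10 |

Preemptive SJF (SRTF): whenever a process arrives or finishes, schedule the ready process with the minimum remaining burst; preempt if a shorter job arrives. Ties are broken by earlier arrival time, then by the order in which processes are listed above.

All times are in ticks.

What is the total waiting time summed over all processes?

112

Timeline: | P1 0-2 | P3 2-3 | P5 3-9 | P3 9-16 | P0 16-25 | P2 25-35 | P4 35-45 | P6 45-55 |
Completion: P0=25  P1=2  P2=35  P3=16  P4=45  P5=9  P6=55
Turnaround (C−A): P0=25  P1=2  P2=34  P3=14  P4=42  P5=6  P6=44
Waiting = turnaround − burst: P0=16, P1=0, P2=24, P3=6, P4=32, P5=0, P6=34
Total waiting = 16 + 0 + 24 + 6 + 32 + 0 + 34 = 112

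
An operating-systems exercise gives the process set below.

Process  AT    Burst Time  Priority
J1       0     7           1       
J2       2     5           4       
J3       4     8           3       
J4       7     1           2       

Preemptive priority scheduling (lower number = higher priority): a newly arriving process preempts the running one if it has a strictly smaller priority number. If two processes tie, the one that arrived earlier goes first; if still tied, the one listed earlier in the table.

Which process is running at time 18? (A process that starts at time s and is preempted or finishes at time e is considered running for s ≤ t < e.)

Schedule: | J1 0-7 | J4 7-8 | J3 8-16 | J2 16-21 |
Completion: J1=7  J2=21  J3=16  J4=8

J2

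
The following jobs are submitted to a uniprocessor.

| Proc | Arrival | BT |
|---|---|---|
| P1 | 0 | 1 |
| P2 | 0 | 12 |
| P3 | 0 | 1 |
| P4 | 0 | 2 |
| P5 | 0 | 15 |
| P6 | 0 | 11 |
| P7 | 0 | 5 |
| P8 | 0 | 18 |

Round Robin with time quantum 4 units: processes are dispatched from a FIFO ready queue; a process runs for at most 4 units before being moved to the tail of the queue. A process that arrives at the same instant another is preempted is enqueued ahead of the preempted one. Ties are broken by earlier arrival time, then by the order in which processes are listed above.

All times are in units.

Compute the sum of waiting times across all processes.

Gantt: | P1 0-1 | P2 1-5 | P3 5-6 | P4 6-8 | P5 8-12 | P6 12-16 | P7 16-20 | P8 20-24 | P2 24-28 | P5 28-32 | P6 32-36 | P7 36-37 | P8 37-41 | P2 41-45 | P5 45-49 | P6 49-52 | P8 52-56 | P5 56-59 | P8 59-65 |
Completion: P1=1  P2=45  P3=6  P4=8  P5=59  P6=52  P7=37  P8=65
Turnaround (C−A): P1=1  P2=45  P3=6  P4=8  P5=59  P6=52  P7=37  P8=65
Waiting = turnaround − burst: P1=0, P2=33, P3=5, P4=6, P5=44, P6=41, P7=32, P8=47
Total waiting = 0 + 33 + 5 + 6 + 44 + 41 + 32 + 47 = 208

208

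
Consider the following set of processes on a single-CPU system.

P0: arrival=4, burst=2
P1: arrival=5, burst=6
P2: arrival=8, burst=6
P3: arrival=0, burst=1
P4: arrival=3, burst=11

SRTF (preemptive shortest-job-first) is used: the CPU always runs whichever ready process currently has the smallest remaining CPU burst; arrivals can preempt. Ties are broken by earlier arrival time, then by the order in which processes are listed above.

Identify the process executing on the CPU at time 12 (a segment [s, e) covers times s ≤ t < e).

P2

Schedule: | P3 0-1 | idle 1-3 | P4 3-4 | P0 4-6 | P1 6-12 | P2 12-18 | P4 18-28 |
Completion: P0=6  P1=12  P2=18  P3=1  P4=28
Turnaround (C−A): P0=2  P1=7  P2=10  P3=1  P4=25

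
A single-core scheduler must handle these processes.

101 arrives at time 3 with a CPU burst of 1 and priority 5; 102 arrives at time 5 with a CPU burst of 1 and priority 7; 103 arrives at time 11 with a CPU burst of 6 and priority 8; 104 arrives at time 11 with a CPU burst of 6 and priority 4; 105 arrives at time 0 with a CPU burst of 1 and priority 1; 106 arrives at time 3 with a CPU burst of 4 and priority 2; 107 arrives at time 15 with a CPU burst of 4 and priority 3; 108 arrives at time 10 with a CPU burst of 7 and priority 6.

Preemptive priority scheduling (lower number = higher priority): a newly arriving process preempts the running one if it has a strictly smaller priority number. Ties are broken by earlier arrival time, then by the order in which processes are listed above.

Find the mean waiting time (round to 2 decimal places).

Timeline: | 105 0-1 | idle 1-3 | 106 3-7 | 101 7-8 | 102 8-9 | idle 9-10 | 108 10-11 | 104 11-15 | 107 15-19 | 104 19-21 | 108 21-27 | 103 27-33 |
Completion: 101=8  102=9  103=33  104=21  105=1  106=7  107=19  108=27
Turnaround (C−A): 101=5  102=4  103=22  104=10  105=1  106=4  107=4  108=17
Waiting times: 101=4, 102=3, 103=16, 104=4, 105=0, 106=0, 107=0, 108=10
Average waiting = (4+3+16+4+0+0+0+10) / 8 = 37/8 = 4.63

4.63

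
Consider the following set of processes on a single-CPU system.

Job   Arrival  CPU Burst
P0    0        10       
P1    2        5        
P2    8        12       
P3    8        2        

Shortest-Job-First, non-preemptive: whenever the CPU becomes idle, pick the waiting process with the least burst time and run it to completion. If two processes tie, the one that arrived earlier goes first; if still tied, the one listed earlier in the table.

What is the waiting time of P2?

9

Schedule: | P0 0-10 | P3 10-12 | P1 12-17 | P2 17-29 |
Completion: P0=10  P1=17  P2=29  P3=12
Turnaround (C−A): P0=10  P1=15  P2=21  P3=4
Waiting(P2) = turnaround − burst = 21 − 12 = 9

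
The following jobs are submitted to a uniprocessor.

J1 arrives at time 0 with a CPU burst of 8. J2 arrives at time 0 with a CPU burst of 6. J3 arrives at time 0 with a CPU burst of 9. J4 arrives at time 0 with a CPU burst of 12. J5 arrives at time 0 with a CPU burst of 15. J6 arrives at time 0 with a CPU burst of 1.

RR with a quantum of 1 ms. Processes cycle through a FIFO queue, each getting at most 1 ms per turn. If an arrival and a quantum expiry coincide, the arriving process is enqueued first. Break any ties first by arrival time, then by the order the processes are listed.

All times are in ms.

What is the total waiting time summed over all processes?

157

Timeline: | J1 0-1 | J2 1-2 | J3 2-3 | J4 3-4 | J5 4-5 | J6 5-6 | J1 6-7 | J2 7-8 | J3 8-9 | J4 9-10 | J5 10-11 | J1 11-12 | J2 12-13 | J3 13-14 | J4 14-15 | J5 15-16 | J1 16-17 | J2 17-18 | J3 18-19 | J4 19-20 | J5 20-21 | J1 21-22 | J2 22-23 | J3 23-24 | J4 24-25 | J5 25-26 | J1 26-27 | J2 27-28 | J3 28-29 | J4 29-30 | J5 30-31 | J1 31-32 | J3 32-33 | J4 33-34 | J5 34-35 | J1 35-36 | J3 36-37 | J4 37-38 | J5 38-39 | J3 39-40 | J4 40-41 | J5 41-42 | J4 42-43 | J5 43-44 | J4 44-45 | J5 45-46 | J4 46-47 | J5 47-51 |
Completion: J1=36  J2=28  J3=40  J4=47  J5=51  J6=6
Waiting = turnaround − burst: J1=28, J2=22, J3=31, J4=35, J5=36, J6=5
Total waiting = 28 + 22 + 31 + 35 + 36 + 5 = 157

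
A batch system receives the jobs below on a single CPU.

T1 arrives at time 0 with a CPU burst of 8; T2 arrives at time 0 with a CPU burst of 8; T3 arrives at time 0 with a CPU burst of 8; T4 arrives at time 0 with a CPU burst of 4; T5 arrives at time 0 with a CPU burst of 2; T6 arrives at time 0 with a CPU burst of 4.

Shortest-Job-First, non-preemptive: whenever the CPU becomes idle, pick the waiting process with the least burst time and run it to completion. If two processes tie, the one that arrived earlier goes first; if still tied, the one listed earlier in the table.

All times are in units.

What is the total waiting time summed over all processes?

62

Schedule: | T5 0-2 | T4 2-6 | T6 6-10 | T1 10-18 | T2 18-26 | T3 26-34 |
Completion: T1=18  T2=26  T3=34  T4=6  T5=2  T6=10
Waiting = turnaround − burst: T1=10, T2=18, T3=26, T4=2, T5=0, T6=6
Total waiting = 10 + 18 + 26 + 2 + 0 + 6 = 62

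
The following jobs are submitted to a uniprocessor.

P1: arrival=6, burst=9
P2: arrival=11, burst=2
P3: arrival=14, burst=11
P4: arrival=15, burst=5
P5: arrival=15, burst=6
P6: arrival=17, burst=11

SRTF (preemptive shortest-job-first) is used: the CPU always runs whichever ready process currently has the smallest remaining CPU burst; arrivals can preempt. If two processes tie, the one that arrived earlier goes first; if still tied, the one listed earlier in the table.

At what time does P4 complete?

Schedule: | idle 0-6 | P1 6-11 | P2 11-13 | P1 13-17 | P4 17-22 | P5 22-28 | P3 28-39 | P6 39-50 |
Completion: P1=17  P2=13  P3=39  P4=22  P5=28  P6=50
Turnaround (C−A): P1=11  P2=2  P3=25  P4=7  P5=13  P6=33

22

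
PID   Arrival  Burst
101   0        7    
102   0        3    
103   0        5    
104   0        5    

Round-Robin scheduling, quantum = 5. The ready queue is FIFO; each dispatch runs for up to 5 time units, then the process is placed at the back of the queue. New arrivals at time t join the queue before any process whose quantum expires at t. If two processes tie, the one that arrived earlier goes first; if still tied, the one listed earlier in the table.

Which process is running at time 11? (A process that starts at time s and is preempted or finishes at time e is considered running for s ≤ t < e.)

Timeline: | 101 0-5 | 102 5-8 | 103 8-13 | 104 13-18 | 101 18-20 |
Completion: 101=20  102=8  103=13  104=18
Turnaround (C−A): 101=20  102=8  103=13  104=18

103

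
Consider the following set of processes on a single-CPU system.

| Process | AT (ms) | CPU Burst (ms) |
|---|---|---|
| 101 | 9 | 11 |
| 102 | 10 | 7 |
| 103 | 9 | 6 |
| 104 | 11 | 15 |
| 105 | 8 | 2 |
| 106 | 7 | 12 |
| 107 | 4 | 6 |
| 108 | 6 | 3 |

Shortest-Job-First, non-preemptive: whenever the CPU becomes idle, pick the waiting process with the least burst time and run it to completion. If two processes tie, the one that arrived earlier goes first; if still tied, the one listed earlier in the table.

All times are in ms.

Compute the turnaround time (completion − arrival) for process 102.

18

Timeline: | idle 0-4 | 107 4-10 | 105 10-12 | 108 12-15 | 103 15-21 | 102 21-28 | 101 28-39 | 106 39-51 | 104 51-66 |
Completion: 101=39  102=28  103=21  104=66  105=12  106=51  107=10  108=15
Turnaround(102) = completion − arrival = 28 − 10 = 18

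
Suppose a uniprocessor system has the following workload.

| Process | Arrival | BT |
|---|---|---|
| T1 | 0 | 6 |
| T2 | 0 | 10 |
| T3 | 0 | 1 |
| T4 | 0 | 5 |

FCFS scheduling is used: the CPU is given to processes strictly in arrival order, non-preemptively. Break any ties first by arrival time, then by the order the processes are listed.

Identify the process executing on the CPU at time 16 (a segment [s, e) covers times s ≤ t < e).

Timeline: | T1 0-6 | T2 6-16 | T3 16-17 | T4 17-22 |
Completion: T1=6  T2=16  T3=17  T4=22
Turnaround (C−A): T1=6  T2=16  T3=17  T4=22

T3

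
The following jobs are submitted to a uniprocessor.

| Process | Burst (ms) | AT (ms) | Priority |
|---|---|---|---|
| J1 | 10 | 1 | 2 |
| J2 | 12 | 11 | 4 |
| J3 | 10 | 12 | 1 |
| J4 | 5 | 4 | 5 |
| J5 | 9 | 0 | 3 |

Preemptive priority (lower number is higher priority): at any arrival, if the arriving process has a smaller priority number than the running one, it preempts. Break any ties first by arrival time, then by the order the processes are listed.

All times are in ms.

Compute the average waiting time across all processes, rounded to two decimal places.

Timeline: | J5 0-1 | J1 1-11 | J5 11-12 | J3 12-22 | J5 22-29 | J2 29-41 | J4 41-46 |
Completion: J1=11  J2=41  J3=22  J4=46  J5=29
Waiting times: J1=0, J2=18, J3=0, J4=37, J5=20
Average waiting = (0+18+0+37+20) / 5 = 75/5 = 15.00

15.00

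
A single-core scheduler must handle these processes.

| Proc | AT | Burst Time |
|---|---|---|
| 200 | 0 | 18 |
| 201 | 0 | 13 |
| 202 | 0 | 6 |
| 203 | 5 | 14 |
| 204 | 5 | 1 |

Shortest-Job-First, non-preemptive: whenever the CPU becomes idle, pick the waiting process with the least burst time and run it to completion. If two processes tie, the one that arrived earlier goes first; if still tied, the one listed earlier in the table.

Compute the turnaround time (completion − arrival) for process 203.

29

Schedule: | 202 0-6 | 204 6-7 | 201 7-20 | 203 20-34 | 200 34-52 |
Completion: 200=52  201=20  202=6  203=34  204=7
Turnaround (C−A): 200=52  201=20  202=6  203=29  204=2
Turnaround(203) = completion − arrival = 34 − 5 = 29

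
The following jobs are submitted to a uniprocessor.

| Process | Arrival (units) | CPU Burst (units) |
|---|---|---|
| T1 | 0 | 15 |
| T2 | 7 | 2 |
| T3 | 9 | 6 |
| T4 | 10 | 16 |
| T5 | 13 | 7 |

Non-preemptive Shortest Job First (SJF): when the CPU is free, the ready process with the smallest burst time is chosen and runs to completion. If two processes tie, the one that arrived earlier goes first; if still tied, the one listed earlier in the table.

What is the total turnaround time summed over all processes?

92

Timeline: | T1 0-15 | T2 15-17 | T3 17-23 | T5 23-30 | T4 30-46 |
Completion: T1=15  T2=17  T3=23  T4=46  T5=30
Turnaround (C−A): T1=15  T2=10  T3=14  T4=36  T5=17
Turnaround = completion − arrival: T1=15, T2=10, T3=14, T4=36, T5=17
Total turnaround = 15 + 10 + 14 + 36 + 17 = 92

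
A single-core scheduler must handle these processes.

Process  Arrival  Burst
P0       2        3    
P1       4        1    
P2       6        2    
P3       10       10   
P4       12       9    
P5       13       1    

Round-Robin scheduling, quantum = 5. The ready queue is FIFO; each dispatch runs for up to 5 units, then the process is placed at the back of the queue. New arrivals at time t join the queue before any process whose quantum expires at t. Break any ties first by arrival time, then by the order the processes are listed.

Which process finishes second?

P1

Gantt: | idle 0-2 | P0 2-5 | P1 5-6 | P2 6-8 | idle 8-10 | P3 10-15 | P4 15-20 | P5 20-21 | P3 21-26 | P4 26-30 |
Completion: P0=5  P1=6  P2=8  P3=26  P4=30  P5=21
Turnaround (C−A): P0=3  P1=2  P2=2  P3=16  P4=18  P5=8
Finish order: P0 → P1 → P2 → P5 → P3 → P4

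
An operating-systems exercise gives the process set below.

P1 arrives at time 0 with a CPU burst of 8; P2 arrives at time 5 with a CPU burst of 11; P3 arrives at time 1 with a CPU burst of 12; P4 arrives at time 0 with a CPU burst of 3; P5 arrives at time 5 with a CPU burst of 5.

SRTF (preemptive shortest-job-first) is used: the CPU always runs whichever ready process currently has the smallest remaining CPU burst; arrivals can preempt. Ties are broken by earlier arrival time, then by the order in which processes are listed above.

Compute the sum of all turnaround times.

84

Timeline: | P4 0-3 | P1 3-5 | P5 5-10 | P1 10-16 | P2 16-27 | P3 27-39 |
Completion: P1=16  P2=27  P3=39  P4=3  P5=10
Turnaround (C−A): P1=16  P2=22  P3=38  P4=3  P5=5
Turnaround = completion − arrival: P1=16, P2=22, P3=38, P4=3, P5=5
Total turnaround = 16 + 22 + 38 + 3 + 5 = 84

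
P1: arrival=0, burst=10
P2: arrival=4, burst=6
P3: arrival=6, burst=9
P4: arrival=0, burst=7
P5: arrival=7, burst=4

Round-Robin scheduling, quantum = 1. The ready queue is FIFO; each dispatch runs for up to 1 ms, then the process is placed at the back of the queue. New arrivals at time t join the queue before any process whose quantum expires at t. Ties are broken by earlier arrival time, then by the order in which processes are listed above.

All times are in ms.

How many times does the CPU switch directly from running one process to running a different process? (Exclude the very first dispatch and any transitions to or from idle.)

33

Schedule: | P1 0-1 | P4 1-2 | P1 2-3 | P4 3-4 | P1 4-5 | P2 5-6 | P4 6-7 | P1 7-8 | P3 8-9 | P2 9-10 | P5 10-11 | P4 11-12 | P1 12-13 | P3 13-14 | P2 14-15 | P5 15-16 | P4 16-17 | P1 17-18 | P3 18-19 | P2 19-20 | P5 20-21 | P4 21-22 | P1 22-23 | P3 23-24 | P2 24-25 | P5 25-26 | P4 26-27 | P1 27-28 | P3 28-29 | P2 29-30 | P1 30-31 | P3 31-32 | P1 32-33 | P3 33-36 |
Completion: P1=33  P2=30  P3=36  P4=27  P5=26
Turnaround (C−A): P1=33  P2=26  P3=30  P4=27  P5=19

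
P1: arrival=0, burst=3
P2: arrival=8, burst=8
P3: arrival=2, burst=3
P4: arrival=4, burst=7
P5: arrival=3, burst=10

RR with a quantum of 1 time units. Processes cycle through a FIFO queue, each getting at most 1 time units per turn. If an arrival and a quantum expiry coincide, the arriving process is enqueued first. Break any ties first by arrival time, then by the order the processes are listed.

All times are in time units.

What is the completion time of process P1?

4

Gantt: | P1 0-2 | P3 2-3 | P1 3-4 | P5 4-5 | P3 5-6 | P4 6-7 | P5 7-8 | P3 8-9 | P4 9-10 | P2 10-11 | P5 11-12 | P4 12-13 | P2 13-14 | P5 14-15 | P4 15-16 | P2 16-17 | P5 17-18 | P4 18-19 | P2 19-20 | P5 20-21 | P4 21-22 | P2 22-23 | P5 23-24 | P4 24-25 | P2 25-26 | P5 26-27 | P2 27-28 | P5 28-29 | P2 29-30 | P5 30-31 |
Completion: P1=4  P2=30  P3=9  P4=25  P5=31
Turnaround (C−A): P1=4  P2=22  P3=7  P4=21  P5=28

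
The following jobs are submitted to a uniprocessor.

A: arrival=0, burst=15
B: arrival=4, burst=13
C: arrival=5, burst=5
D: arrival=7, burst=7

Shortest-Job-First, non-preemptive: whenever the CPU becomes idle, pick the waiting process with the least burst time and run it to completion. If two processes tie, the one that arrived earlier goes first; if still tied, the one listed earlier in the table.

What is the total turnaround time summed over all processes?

Schedule: | A 0-15 | C 15-20 | D 20-27 | B 27-40 |
Completion: A=15  B=40  C=20  D=27
Turnaround (C−A): A=15  B=36  C=15  D=20
Turnaround = completion − arrival: A=15, B=36, C=15, D=20
Total turnaround = 15 + 36 + 15 + 20 = 86

86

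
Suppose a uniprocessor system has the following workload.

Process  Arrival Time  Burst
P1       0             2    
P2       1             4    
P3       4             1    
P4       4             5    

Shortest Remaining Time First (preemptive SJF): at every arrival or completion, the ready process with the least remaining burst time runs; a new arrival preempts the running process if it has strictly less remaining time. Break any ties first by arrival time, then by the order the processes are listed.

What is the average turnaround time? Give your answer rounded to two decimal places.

4.25

Gantt: | P1 0-2 | P2 2-4 | P3 4-5 | P2 5-7 | P4 7-12 |
Completion: P1=2  P2=7  P3=5  P4=12
Turnaround (C−A): P1=2  P2=6  P3=1  P4=8
Turnaround times: P1=2, P2=6, P3=1, P4=8
Average turnaround = (2+6+1+8) / 4 = 17/4 = 4.25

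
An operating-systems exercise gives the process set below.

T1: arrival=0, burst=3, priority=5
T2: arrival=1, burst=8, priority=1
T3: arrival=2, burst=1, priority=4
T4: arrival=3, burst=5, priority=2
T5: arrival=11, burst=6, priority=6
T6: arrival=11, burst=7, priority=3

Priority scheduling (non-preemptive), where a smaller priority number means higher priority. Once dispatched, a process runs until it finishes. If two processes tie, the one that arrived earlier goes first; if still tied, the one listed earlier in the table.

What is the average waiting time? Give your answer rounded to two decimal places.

Timeline: | T1 0-3 | T2 3-11 | T4 11-16 | T6 16-23 | T3 23-24 | T5 24-30 |
Completion: T1=3  T2=11  T3=24  T4=16  T5=30  T6=23
Waiting times: T1=0, T2=2, T3=21, T4=8, T5=13, T6=5
Average waiting = (0+2+21+8+13+5) / 6 = 49/6 = 8.17

8.17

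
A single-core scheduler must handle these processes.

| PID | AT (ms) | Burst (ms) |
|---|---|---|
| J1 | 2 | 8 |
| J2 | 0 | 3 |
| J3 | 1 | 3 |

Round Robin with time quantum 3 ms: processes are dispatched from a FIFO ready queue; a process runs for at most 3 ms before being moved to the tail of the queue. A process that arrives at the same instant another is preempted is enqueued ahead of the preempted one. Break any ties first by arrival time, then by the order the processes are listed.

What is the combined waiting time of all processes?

6

Gantt: | J2 0-3 | J3 3-6 | J1 6-14 |
Completion: J1=14  J2=3  J3=6
Waiting = turnaround − burst: J1=4, J2=0, J3=2
Total waiting = 4 + 0 + 2 = 6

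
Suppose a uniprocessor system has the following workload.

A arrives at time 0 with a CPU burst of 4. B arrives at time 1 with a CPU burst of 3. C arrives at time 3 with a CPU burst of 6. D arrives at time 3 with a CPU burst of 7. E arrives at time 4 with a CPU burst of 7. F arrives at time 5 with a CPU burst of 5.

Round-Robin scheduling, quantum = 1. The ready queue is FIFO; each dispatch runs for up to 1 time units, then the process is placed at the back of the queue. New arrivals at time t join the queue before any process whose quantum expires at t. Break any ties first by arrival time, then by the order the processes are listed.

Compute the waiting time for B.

5

Timeline: | A 0-1 | B 1-2 | A 2-3 | B 3-4 | C 4-5 | D 5-6 | A 6-7 | E 7-8 | B 8-9 | F 9-10 | C 10-11 | D 11-12 | A 12-13 | E 13-14 | F 14-15 | C 15-16 | D 16-17 | E 17-18 | F 18-19 | C 19-20 | D 20-21 | E 21-22 | F 22-23 | C 23-24 | D 24-25 | E 25-26 | F 26-27 | C 27-28 | D 28-29 | E 29-30 | D 30-31 | E 31-32 |
Completion: A=13  B=9  C=28  D=31  E=32  F=27
Turnaround (C−A): A=13  B=8  C=25  D=28  E=28  F=22
Waiting(B) = turnaround − burst = 8 − 3 = 5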